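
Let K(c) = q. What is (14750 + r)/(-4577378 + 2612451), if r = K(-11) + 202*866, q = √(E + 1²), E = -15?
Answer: -189682/1964927 - I*√14/1964927 ≈ -0.096534 - 1.9042e-6*I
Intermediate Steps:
q = I*√14 (q = √(-15 + 1²) = √(-15 + 1) = √(-14) = I*√14 ≈ 3.7417*I)
K(c) = I*√14
r = 174932 + I*√14 (r = I*√14 + 202*866 = I*√14 + 174932 = 174932 + I*√14 ≈ 1.7493e+5 + 3.7417*I)
(14750 + r)/(-4577378 + 2612451) = (14750 + (174932 + I*√14))/(-4577378 + 2612451) = (189682 + I*√14)/(-1964927) = (189682 + I*√14)*(-1/1964927) = -189682/1964927 - I*√14/1964927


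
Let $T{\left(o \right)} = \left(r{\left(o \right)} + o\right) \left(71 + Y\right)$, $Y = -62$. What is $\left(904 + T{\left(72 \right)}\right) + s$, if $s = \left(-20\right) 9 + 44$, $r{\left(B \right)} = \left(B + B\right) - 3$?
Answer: $2685$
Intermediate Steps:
$r{\left(B \right)} = -3 + 2 B$ ($r{\left(B \right)} = 2 B - 3 = -3 + 2 B$)
$s = -136$ ($s = -180 + 44 = -136$)
$T{\left(o \right)} = -27 + 27 o$ ($T{\left(o \right)} = \left(\left(-3 + 2 o\right) + o\right) \left(71 - 62\right) = \left(-3 + 3 o\right) 9 = -27 + 27 o$)
$\left(904 + T{\left(72 \right)}\right) + s = \left(904 + \left(-27 + 27 \cdot 72\right)\right) - 136 = \left(904 + \left(-27 + 1944\right)\right) - 136 = \left(904 + 1917\right) - 136 = 2821 - 136 = 2685$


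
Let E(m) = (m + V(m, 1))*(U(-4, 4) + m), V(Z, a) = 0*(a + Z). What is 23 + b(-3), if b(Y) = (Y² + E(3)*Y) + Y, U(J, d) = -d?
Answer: 38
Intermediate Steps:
V(Z, a) = 0 (V(Z, a) = 0*(Z + a) = 0)
E(m) = m*(-4 + m) (E(m) = (m + 0)*(-1*4 + m) = m*(-4 + m))
b(Y) = Y² - 2*Y (b(Y) = (Y² + (3*(-4 + 3))*Y) + Y = (Y² + (3*(-1))*Y) + Y = (Y² - 3*Y) + Y = Y² - 2*Y)
23 + b(-3) = 23 - 3*(-2 - 3) = 23 - 3*(-5) = 23 + 15 = 38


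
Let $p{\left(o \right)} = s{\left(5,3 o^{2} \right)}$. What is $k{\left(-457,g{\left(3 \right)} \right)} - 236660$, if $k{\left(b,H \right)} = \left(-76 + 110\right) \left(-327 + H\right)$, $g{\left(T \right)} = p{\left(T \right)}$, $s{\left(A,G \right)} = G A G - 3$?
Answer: $-123950$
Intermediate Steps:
$s{\left(A,G \right)} = -3 + A G^{2}$ ($s{\left(A,G \right)} = A G G - 3 = A G^{2} - 3 = -3 + A G^{2}$)
$p{\left(o \right)} = -3 + 45 o^{4}$ ($p{\left(o \right)} = -3 + 5 \left(3 o^{2}\right)^{2} = -3 + 5 \cdot 9 o^{4} = -3 + 45 o^{4}$)
$g{\left(T \right)} = -3 + 45 T^{4}$
$k{\left(b,H \right)} = -11118 + 34 H$ ($k{\left(b,H \right)} = 34 \left(-327 + H\right) = -11118 + 34 H$)
$k{\left(-457,g{\left(3 \right)} \right)} - 236660 = \left(-11118 + 34 \left(-3 + 45 \cdot 3^{4}\right)\right) - 236660 = \left(-11118 + 34 \left(-3 + 45 \cdot 81\right)\right) - 236660 = \left(-11118 + 34 \left(-3 + 3645\right)\right) - 236660 = \left(-11118 + 34 \cdot 3642\right) - 236660 = \left(-11118 + 123828\right) - 236660 = 112710 - 236660 = -123950$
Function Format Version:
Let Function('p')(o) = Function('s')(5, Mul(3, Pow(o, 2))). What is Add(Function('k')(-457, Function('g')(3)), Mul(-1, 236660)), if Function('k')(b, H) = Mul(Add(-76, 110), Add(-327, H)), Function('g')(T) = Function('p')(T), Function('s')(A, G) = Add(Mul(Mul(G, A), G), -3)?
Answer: -123950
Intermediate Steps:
Function('s')(A, G) = Add(-3, Mul(A, Pow(G, 2))) (Function('s')(A, G) = Add(Mul(Mul(A, G), G), -3) = Add(Mul(A, Pow(G, 2)), -3) = Add(-3, Mul(A, Pow(G, 2))))
Function('p')(o) = Add(-3, Mul(45, Pow(o, 4))) (Function('p')(o) = Add(-3, Mul(5, Pow(Mul(3, Pow(o, 2)), 2))) = Add(-3, Mul(5, Mul(9, Pow(o, 4)))) = Add(-3, Mul(45, Pow(o, 4))))
Function('g')(T) = Add(-3, Mul(45, Pow(T, 4)))
Function('k')(b, H) = Add(-11118, Mul(34, H)) (Function('k')(b, H) = Mul(34, Add(-327, H)) = Add(-11118, Mul(34, H)))
Add(Function('k')(-457, Function('g')(3)), Mul(-1, 236660)) = Add(Add(-11118, Mul(34, Add(-3, Mul(45, Pow(3, 4))))), Mul(-1, 236660)) = Add(Add(-11118, Mul(34, Add(-3, Mul(45, 81)))), -236660) = Add(Add(-11118, Mul(34, Add(-3, 3645))), -236660) = Add(Add(-11118, Mul(34, 3642)), -236660) = Add(Add(-11118, 123828), -236660) = Add(112710, -236660) = -123950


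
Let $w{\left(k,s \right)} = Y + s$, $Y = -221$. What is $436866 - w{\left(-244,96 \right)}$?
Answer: $436991$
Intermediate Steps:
$w{\left(k,s \right)} = -221 + s$
$436866 - w{\left(-244,96 \right)} = 436866 - \left(-221 + 96\right) = 436866 - -125 = 436866 + 125 = 436991$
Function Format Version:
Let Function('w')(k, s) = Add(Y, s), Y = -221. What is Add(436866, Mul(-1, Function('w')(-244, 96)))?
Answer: 436991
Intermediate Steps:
Function('w')(k, s) = Add(-221, s)
Add(436866, Mul(-1, Function('w')(-244, 96))) = Add(436866, Mul(-1, Add(-221, 96))) = Add(436866, Mul(-1, -125)) = Add(436866, 125) = 436991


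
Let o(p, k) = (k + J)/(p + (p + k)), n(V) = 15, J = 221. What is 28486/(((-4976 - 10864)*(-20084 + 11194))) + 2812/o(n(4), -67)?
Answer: -4324445687/6400800 ≈ -675.61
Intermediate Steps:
o(p, k) = (221 + k)/(k + 2*p) (o(p, k) = (k + 221)/(p + (p + k)) = (221 + k)/(p + (k + p)) = (221 + k)/(k + 2*p))
28486/(((-4976 - 10864)*(-20084 + 11194))) + 2812/o(n(4), -67) = 28486/(((-4976 - 10864)*(-20084 + 11194))) + 2812/(((221 - 67)/(-67 + 2*15))) = 28486/((-15840*(-8890))) + 2812/((154/(-67 + 30))) = 28486/140817600 + 2812/((154/(-37))) = 28486*(1/140817600) + 2812/((-1/37*154)) = 14243/70408800 + 2812/(-154/37) = 14243/70408800 + 2812*(-37/154) = 14243/70408800 - 52022/77 = -4324445687/6400800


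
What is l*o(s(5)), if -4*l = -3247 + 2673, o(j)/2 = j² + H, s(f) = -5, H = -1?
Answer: 6888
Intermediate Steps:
o(j) = -2 + 2*j² (o(j) = 2*(j² - 1) = 2*(-1 + j²) = -2 + 2*j²)
l = 287/2 (l = -(-3247 + 2673)/4 = -¼*(-574) = 287/2 ≈ 143.50)
l*o(s(5)) = 287*(-2 + 2*(-5)²)/2 = 287*(-2 + 2*25)/2 = 287*(-2 + 50)/2 = (287/2)*48 = 6888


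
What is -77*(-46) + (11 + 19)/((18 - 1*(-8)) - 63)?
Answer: 131024/37 ≈ 3541.2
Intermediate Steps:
-77*(-46) + (11 + 19)/((18 - 1*(-8)) - 63) = 3542 + 30/((18 + 8) - 63) = 3542 + 30/(26 - 63) = 3542 + 30/(-37) = 3542 + 30*(-1/37) = 3542 - 30/37 = 131024/37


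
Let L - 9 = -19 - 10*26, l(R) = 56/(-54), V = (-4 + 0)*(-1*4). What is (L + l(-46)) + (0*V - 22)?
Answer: -7912/27 ≈ -293.04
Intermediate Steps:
V = 16 (V = -4*(-4) = 16)
l(R) = -28/27 (l(R) = 56*(-1/54) = -28/27)
L = -270 (L = 9 + (-19 - 10*26) = 9 + (-19 - 260) = 9 - 279 = -270)
(L + l(-46)) + (0*V - 22) = (-270 - 28/27) + (0*16 - 22) = -7318/27 + (0 - 22) = -7318/27 - 22 = -7912/27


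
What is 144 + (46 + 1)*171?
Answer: 8181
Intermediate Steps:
144 + (46 + 1)*171 = 144 + 47*171 = 144 + 8037 = 8181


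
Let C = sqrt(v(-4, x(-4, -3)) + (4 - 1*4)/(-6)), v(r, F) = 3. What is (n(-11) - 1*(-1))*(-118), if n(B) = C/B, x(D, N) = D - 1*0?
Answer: -118 + 118*sqrt(3)/11 ≈ -99.420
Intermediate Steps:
x(D, N) = D (x(D, N) = D + 0 = D)
C = sqrt(3) (C = sqrt(3 + (4 - 1*4)/(-6)) = sqrt(3 + (4 - 4)*(-1/6)) = sqrt(3 + 0*(-1/6)) = sqrt(3 + 0) = sqrt(3) ≈ 1.7320)
n(B) = sqrt(3)/B
(n(-11) - 1*(-1))*(-118) = (sqrt(3)/(-11) - 1*(-1))*(-118) = (sqrt(3)*(-1/11) + 1)*(-118) = (-sqrt(3)/11 + 1)*(-118) = (1 - sqrt(3)/11)*(-118) = -118 + 118*sqrt(3)/11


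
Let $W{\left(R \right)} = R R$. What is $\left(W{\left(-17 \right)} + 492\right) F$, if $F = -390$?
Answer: $-304590$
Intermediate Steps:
$W{\left(R \right)} = R^{2}$
$\left(W{\left(-17 \right)} + 492\right) F = \left(\left(-17\right)^{2} + 492\right) \left(-390\right) = \left(289 + 492\right) \left(-390\right) = 781 \left(-390\right) = -304590$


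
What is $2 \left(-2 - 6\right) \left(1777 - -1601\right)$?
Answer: $-54048$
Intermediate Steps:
$2 \left(-2 - 6\right) \left(1777 - -1601\right) = 2 \left(-8\right) \left(1777 + 1601\right) = \left(-16\right) 3378 = -54048$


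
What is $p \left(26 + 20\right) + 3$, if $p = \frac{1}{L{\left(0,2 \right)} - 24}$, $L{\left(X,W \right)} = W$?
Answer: $\frac{10}{11} \approx 0.90909$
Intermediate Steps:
$p = - \frac{1}{22}$ ($p = \frac{1}{2 - 24} = \frac{1}{-22} = - \frac{1}{22} \approx -0.045455$)
$p \left(26 + 20\right) + 3 = - \frac{26 + 20}{22} + 3 = \left(- \frac{1}{22}\right) 46 + 3 = - \frac{23}{11} + 3 = \frac{10}{11}$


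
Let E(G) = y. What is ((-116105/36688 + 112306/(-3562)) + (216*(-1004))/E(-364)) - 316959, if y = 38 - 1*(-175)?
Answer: -1475331406231755/4639234288 ≈ -3.1801e+5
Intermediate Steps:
y = 213 (y = 38 + 175 = 213)
E(G) = 213
((-116105/36688 + 112306/(-3562)) + (216*(-1004))/E(-364)) - 316959 = ((-116105/36688 + 112306/(-3562)) + (216*(-1004))/213) - 316959 = ((-116105*1/36688 + 112306*(-1/3562)) - 216864*1/213) - 316959 = ((-116105/36688 - 56153/1781) - 72288/71) - 316959 = (-2266924269/65341328 - 72288/71) - 316959 = -4884345541563/4639234288 - 316959 = -1475331406231755/4639234288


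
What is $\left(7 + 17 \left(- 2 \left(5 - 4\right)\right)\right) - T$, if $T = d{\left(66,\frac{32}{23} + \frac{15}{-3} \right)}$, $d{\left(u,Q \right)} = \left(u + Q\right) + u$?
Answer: $- \frac{3574}{23} \approx -155.39$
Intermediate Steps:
$d{\left(u,Q \right)} = Q + 2 u$ ($d{\left(u,Q \right)} = \left(Q + u\right) + u = Q + 2 u$)
$T = \frac{2953}{23}$ ($T = \left(\frac{32}{23} + \frac{15}{-3}\right) + 2 \cdot 66 = \left(32 \cdot \frac{1}{23} + 15 \left(- \frac{1}{3}\right)\right) + 132 = \left(\frac{32}{23} - 5\right) + 132 = - \frac{83}{23} + 132 = \frac{2953}{23} \approx 128.39$)
$\left(7 + 17 \left(- 2 \left(5 - 4\right)\right)\right) - T = \left(7 + 17 \left(- 2 \left(5 - 4\right)\right)\right) - \frac{2953}{23} = \left(7 + 17 \left(\left(-2\right) 1\right)\right) - \frac{2953}{23} = \left(7 + 17 \left(-2\right)\right) - \frac{2953}{23} = \left(7 - 34\right) - \frac{2953}{23} = -27 - \frac{2953}{23} = - \frac{3574}{23}$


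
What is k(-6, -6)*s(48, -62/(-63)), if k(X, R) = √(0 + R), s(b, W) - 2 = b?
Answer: 50*I*√6 ≈ 122.47*I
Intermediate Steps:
s(b, W) = 2 + b
k(X, R) = √R
k(-6, -6)*s(48, -62/(-63)) = √(-6)*(2 + 48) = (I*√6)*50 = 50*I*√6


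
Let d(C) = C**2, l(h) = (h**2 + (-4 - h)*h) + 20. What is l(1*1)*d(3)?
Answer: 144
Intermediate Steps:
l(h) = 20 + h**2 + h*(-4 - h) (l(h) = (h**2 + h*(-4 - h)) + 20 = 20 + h**2 + h*(-4 - h))
l(1*1)*d(3) = (20 - 4)*3**2 = (20 - 4*1)*9 = (20 - 4)*9 = 16*9 = 144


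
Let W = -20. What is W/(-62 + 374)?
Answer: -5/78 ≈ -0.064103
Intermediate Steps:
W/(-62 + 374) = -20/(-62 + 374) = -20/312 = -20*1/312 = -5/78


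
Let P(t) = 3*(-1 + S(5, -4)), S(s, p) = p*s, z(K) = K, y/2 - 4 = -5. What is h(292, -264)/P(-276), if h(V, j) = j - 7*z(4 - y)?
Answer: 34/7 ≈ 4.8571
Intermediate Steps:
y = -2 (y = 8 + 2*(-5) = 8 - 10 = -2)
h(V, j) = -42 + j (h(V, j) = j - 7*(4 - 1*(-2)) = j - 7*(4 + 2) = j - 7*6 = j - 42 = -42 + j)
P(t) = -63 (P(t) = 3*(-1 - 4*5) = 3*(-1 - 20) = 3*(-21) = -63)
h(292, -264)/P(-276) = (-42 - 264)/(-63) = -306*(-1/63) = 34/7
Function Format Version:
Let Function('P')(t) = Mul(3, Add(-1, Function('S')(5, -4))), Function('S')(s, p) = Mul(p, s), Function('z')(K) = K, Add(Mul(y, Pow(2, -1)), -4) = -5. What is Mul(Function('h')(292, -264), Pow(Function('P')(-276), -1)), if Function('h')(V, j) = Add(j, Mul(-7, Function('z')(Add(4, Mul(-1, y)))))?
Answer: Rational(34, 7) ≈ 4.8571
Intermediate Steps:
y = -2 (y = Add(8, Mul(2, -5)) = Add(8, -10) = -2)
Function('h')(V, j) = Add(-42, j) (Function('h')(V, j) = Add(j, Mul(-7, Add(4, Mul(-1, -2)))) = Add(j, Mul(-7, Add(4, 2))) = Add(j, Mul(-7, 6)) = Add(j, -42) = Add(-42, j))
Function('P')(t) = -63 (Function('P')(t) = Mul(3, Add(-1, Mul(-4, 5))) = Mul(3, Add(-1, -20)) = Mul(3, -21) = -63)
Mul(Function('h')(292, -264), Pow(Function('P')(-276), -1)) = Mul(Add(-42, -264), Pow(-63, -1)) = Mul(-306, Rational(-1, 63)) = Rational(34, 7)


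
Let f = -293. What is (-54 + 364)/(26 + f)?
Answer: -310/267 ≈ -1.1610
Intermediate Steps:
(-54 + 364)/(26 + f) = (-54 + 364)/(26 - 293) = 310/(-267) = 310*(-1/267) = -310/267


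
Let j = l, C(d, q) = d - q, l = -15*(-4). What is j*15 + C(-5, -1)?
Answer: 896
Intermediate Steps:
l = 60
j = 60
j*15 + C(-5, -1) = 60*15 + (-5 - 1*(-1)) = 900 + (-5 + 1) = 900 - 4 = 896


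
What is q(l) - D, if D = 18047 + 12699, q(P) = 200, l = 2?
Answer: -30546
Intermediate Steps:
D = 30746
q(l) - D = 200 - 1*30746 = 200 - 30746 = -30546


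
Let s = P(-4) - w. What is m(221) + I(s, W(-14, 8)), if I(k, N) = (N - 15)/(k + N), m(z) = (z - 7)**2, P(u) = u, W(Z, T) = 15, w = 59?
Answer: 45796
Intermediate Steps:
m(z) = (-7 + z)**2
s = -63 (s = -4 - 1*59 = -4 - 59 = -63)
I(k, N) = (-15 + N)/(N + k)
m(221) + I(s, W(-14, 8)) = (-7 + 221)**2 + (-15 + 15)/(15 - 63) = 214**2 + 0/(-48) = 45796 - 1/48*0 = 45796 + 0 = 45796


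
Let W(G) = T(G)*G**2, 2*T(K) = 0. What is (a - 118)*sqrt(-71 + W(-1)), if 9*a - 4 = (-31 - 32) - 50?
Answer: -1171*I*sqrt(71)/9 ≈ -1096.3*I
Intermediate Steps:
T(K) = 0 (T(K) = (1/2)*0 = 0)
a = -109/9 (a = 4/9 + ((-31 - 32) - 50)/9 = 4/9 + (-63 - 50)/9 = 4/9 + (1/9)*(-113) = 4/9 - 113/9 = -109/9 ≈ -12.111)
W(G) = 0 (W(G) = 0*G**2 = 0)
(a - 118)*sqrt(-71 + W(-1)) = (-109/9 - 118)*sqrt(-71 + 0) = -1171*I*sqrt(71)/9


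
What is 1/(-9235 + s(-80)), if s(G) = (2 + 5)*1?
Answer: -1/9228 ≈ -0.00010837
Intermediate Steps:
s(G) = 7 (s(G) = 7*1 = 7)
1/(-9235 + s(-80)) = 1/(-9235 + 7) = 1/(-9228) = -1/9228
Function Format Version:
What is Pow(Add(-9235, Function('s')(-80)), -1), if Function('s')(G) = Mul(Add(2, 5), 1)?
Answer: Rational(-1, 9228) ≈ -0.00010837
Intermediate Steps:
Function('s')(G) = 7 (Function('s')(G) = Mul(7, 1) = 7)
Pow(Add(-9235, Function('s')(-80)), -1) = Pow(Add(-9235, 7), -1) = Pow(-9228, -1) = Rational(-1, 9228)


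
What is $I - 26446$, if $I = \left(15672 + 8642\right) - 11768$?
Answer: $-13900$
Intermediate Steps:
$I = 12546$ ($I = 24314 - 11768 = 12546$)
$I - 26446 = 12546 - 26446 = -13900$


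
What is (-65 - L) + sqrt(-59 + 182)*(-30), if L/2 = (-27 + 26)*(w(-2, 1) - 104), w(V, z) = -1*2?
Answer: -277 - 30*sqrt(123) ≈ -609.72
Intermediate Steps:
w(V, z) = -2
L = 212 (L = 2*((-27 + 26)*(-2 - 104)) = 2*(-1*(-106)) = 2*106 = 212)
(-65 - L) + sqrt(-59 + 182)*(-30) = (-65 - 1*212) + sqrt(-59 + 182)*(-30) = (-65 - 212) + sqrt(123)*(-30) = -277 - 30*sqrt(123)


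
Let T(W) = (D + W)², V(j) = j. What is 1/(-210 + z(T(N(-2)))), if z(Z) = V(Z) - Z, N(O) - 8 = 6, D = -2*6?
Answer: -1/210 ≈ -0.0047619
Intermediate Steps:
D = -12
N(O) = 14 (N(O) = 8 + 6 = 14)
T(W) = (-12 + W)²
z(Z) = 0 (z(Z) = Z - Z = 0)
1/(-210 + z(T(N(-2)))) = 1/(-210 + 0) = 1/(-210) = -1/210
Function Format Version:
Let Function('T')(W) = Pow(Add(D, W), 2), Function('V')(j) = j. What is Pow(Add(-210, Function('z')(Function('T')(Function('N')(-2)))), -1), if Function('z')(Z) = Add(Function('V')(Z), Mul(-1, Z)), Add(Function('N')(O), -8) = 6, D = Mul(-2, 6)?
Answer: Rational(-1, 210) ≈ -0.0047619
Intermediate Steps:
D = -12
Function('N')(O) = 14 (Function('N')(O) = Add(8, 6) = 14)
Function('T')(W) = Pow(Add(-12, W), 2)
Function('z')(Z) = 0 (Function('z')(Z) = Add(Z, Mul(-1, Z)) = 0)
Pow(Add(-210, Function('z')(Function('T')(Function('N')(-2)))), -1) = Pow(Add(-210, 0), -1) = Pow(-210, -1) = Rational(-1, 210)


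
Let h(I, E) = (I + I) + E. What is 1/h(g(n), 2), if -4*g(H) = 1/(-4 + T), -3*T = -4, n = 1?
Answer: 16/35 ≈ 0.45714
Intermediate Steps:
T = 4/3 (T = -⅓*(-4) = 4/3 ≈ 1.3333)
g(H) = 3/32 (g(H) = -1/(4*(-4 + 4/3)) = -1/(4*(-8/3)) = -¼*(-3/8) = 3/32)
h(I, E) = E + 2*I (h(I, E) = 2*I + E = E + 2*I)
1/h(g(n), 2) = 1/(2 + 2*(3/32)) = 1/(2 + 3/16) = 1/(35/16) = 16/35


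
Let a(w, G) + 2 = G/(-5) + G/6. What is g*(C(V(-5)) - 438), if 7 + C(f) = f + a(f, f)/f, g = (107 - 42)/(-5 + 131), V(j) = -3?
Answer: -174473/756 ≈ -230.78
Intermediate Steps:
a(w, G) = -2 - G/30 (a(w, G) = -2 + (G/(-5) + G/6) = -2 + (G*(-⅕) + G*(⅙)) = -2 + (-G/5 + G/6) = -2 - G/30)
g = 65/126 ≈ 0.51587
C(f) = -7 + f + (-2 - f/30)/f (C(f) = -7 + (f + (-2 - f/30)/f) = -7 + f + (-2 - f/30)/f)
g*(C(V(-5)) - 438) = 65*((-211/30 - 3 - 2/(-3)) - 438)/126 = 65*((-211/30 - 3 - 2*(-⅓)) - 438)/126 = 65*((-211/30 - 3 + ⅔) - 438)/126 = 65*(-281/30 - 438)/126 = (65/126)*(-13421/30) = -174473/756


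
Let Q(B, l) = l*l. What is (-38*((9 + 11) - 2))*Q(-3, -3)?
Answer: -6156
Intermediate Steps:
Q(B, l) = l**2
(-38*((9 + 11) - 2))*Q(-3, -3) = -38*((9 + 11) - 2)*(-3)**2 = -38*(20 - 2)*9 = -38*18*9 = -684*9 = -6156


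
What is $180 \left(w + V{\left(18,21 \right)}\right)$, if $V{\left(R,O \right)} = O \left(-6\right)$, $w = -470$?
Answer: $-107280$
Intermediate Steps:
$V{\left(R,O \right)} = - 6 O$
$180 \left(w + V{\left(18,21 \right)}\right) = 180 \left(-470 - 126\right) = 180 \left(-596\right) = -107280$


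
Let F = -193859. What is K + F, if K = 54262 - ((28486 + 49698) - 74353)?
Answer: -143428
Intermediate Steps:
K = 50431 (K = 54262 - (78184 - 74353) = 54262 - 1*3831 = 54262 - 3831 = 50431)
K + F = 50431 - 193859 = -143428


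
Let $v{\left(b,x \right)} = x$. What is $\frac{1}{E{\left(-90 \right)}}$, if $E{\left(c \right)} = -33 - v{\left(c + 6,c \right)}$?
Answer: $\frac{1}{57} \approx 0.017544$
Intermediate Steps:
$E{\left(c \right)} = -33 - c$
$\frac{1}{E{\left(-90 \right)}} = \frac{1}{-33 - -90} = \frac{1}{-33 + 90} = \frac{1}{57}$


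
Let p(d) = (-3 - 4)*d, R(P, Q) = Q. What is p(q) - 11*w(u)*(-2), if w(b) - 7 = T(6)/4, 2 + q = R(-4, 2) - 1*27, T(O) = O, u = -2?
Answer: 376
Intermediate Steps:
q = -27 (q = -2 + (2 - 1*27) = -2 + (2 - 27) = -2 - 25 = -27)
p(d) = -7*d
w(b) = 17/2 (w(b) = 7 + 6/4 = 7 + 6*(¼) = 7 + 3/2 = 17/2)
p(q) - 11*w(u)*(-2) = -7*(-27) - 11*17/2*(-2) = 189 - 187/2*(-2) = 189 + 187 = 376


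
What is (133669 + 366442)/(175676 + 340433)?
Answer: 500111/516109 ≈ 0.96900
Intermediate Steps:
(133669 + 366442)/(175676 + 340433) = 500111/516109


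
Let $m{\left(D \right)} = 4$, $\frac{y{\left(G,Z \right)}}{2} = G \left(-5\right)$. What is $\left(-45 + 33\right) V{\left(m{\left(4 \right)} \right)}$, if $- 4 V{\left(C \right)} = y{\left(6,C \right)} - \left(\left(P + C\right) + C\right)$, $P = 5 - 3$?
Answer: $-210$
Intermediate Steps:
$y{\left(G,Z \right)} = - 10 G$ ($y{\left(G,Z \right)} = 2 G \left(-5\right) = 2 \left(- 5 G\right) = - 10 G$)
$P = 2$
$V{\left(C \right)} = \frac{31}{2} + \frac{C}{2}$ ($V{\left(C \right)} = - \frac{\left(-10\right) 6 - \left(\left(2 + C\right) + C\right)}{4} = - \frac{-60 - \left(2 + 2 C\right)}{4} = - \frac{-62 - 2 C}{4} = \frac{31}{2} + \frac{C}{2}$)
$\left(-45 + 33\right) V{\left(m{\left(4 \right)} \right)} = \left(-45 + 33\right) \left(\frac{31}{2} + \frac{1}{2} \cdot 4\right) = - 12 \left(\frac{31}{2} + 2\right) = \left(-12\right) \frac{35}{2} = -210$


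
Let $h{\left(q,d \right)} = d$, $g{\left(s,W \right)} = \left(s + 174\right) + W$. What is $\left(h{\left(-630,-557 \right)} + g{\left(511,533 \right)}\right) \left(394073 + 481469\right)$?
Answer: $578733262$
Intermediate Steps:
$g{\left(s,W \right)} = 174 + W + s$ ($g{\left(s,W \right)} = \left(174 + s\right) + W = 174 + W + s$)
$\left(h{\left(-630,-557 \right)} + g{\left(511,533 \right)}\right) \left(394073 + 481469\right) = \left(-557 + \left(174 + 533 + 511\right)\right) \left(394073 + 481469\right) = \left(-557 + 1218\right) 875542 = 661 \cdot 875542 = 578733262$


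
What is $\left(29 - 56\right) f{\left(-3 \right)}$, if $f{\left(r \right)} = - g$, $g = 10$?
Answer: $270$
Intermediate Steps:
$f{\left(r \right)} = -10$ ($f{\left(r \right)} = \left(-1\right) 10 = -10$)
$\left(29 - 56\right) f{\left(-3 \right)} = \left(29 - 56\right) \left(-10\right) = \left(-27\right) \left(-10\right) = 270$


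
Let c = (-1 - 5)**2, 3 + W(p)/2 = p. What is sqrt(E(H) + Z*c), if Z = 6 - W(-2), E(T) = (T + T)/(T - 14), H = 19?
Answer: sqrt(14590)/5 ≈ 24.158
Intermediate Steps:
W(p) = -6 + 2*p
c = 36 (c = (-6)**2 = 36)
E(T) = 2*T/(-14 + T) (E(T) = (2*T)/(-14 + T) = 2*T/(-14 + T))
Z = 16 (Z = 6 - (-6 + 2*(-2)) = 6 - (-6 - 4) = 6 - 1*(-10) = 6 + 10 = 16)
sqrt(E(H) + Z*c) = sqrt(2*19/(-14 + 19) + 16*36) = sqrt(2*19/5 + 576) = sqrt(2*19*(1/5) + 576) = sqrt(38/5 + 576) = sqrt(2918/5) = sqrt(14590)/5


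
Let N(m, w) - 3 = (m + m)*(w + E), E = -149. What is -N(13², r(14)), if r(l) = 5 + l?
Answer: 43937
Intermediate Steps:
N(m, w) = 3 + 2*m*(-149 + w) (N(m, w) = 3 + (m + m)*(w - 149) = 3 + (2*m)*(-149 + w) = 3 + 2*m*(-149 + w))
-N(13², r(14)) = -(3 - 298*13² + 2*13²*(5 + 14)) = -(3 - 298*169 + 2*169*19) = -(3 - 50362 + 6422) = -1*(-43937) = 43937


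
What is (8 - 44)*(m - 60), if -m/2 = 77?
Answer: 7704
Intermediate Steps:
m = -154 (m = -2*77 = -154)
(8 - 44)*(m - 60) = (8 - 44)*(-154 - 60) = -36*(-214) = 7704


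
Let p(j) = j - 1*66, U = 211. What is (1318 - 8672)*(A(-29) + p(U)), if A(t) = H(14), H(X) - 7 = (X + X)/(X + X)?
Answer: -1125162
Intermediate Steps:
H(X) = 8 (H(X) = 7 + (X + X)/(X + X) = 7 + (2*X)/((2*X)) = 7 + (2*X)*(1/(2*X)) = 7 + 1 = 8)
p(j) = -66 + j (p(j) = j - 66 = -66 + j)
A(t) = 8
(1318 - 8672)*(A(-29) + p(U)) = (1318 - 8672)*(8 + (-66 + 211)) = -7354*(8 + 145) = -7354*153 = -1125162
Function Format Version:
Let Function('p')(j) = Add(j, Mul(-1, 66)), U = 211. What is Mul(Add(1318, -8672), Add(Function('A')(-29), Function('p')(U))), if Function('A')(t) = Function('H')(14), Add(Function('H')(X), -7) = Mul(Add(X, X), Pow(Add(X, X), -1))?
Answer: -1125162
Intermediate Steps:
Function('H')(X) = 8 (Function('H')(X) = Add(7, Mul(Add(X, X), Pow(Add(X, X), -1))) = Add(7, Mul(Mul(2, X), Pow(Mul(2, X), -1))) = Add(7, Mul(Mul(2, X), Mul(Rational(1, 2), Pow(X, -1)))) = Add(7, 1) = 8)
Function('p')(j) = Add(-66, j) (Function('p')(j) = Add(j, -66) = Add(-66, j))
Function('A')(t) = 8
Mul(Add(1318, -8672), Add(Function('A')(-29), Function('p')(U))) = Mul(Add(1318, -8672), Add(8, Add(-66, 211))) = Mul(-7354, Add(8, 145)) = Mul(-7354, 153) = -1125162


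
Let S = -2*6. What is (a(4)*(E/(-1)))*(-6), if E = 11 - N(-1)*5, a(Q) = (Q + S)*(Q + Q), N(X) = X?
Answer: -6144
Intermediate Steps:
S = -12
a(Q) = 2*Q*(-12 + Q) (a(Q) = (Q - 12)*(Q + Q) = (-12 + Q)*(2*Q) = 2*Q*(-12 + Q))
E = 16 (E = 11 - (-1)*5 = 11 - 1*(-5) = 11 + 5 = 16)
(a(4)*(E/(-1)))*(-6) = ((2*4*(-12 + 4))*(16/(-1)))*(-6) = ((2*4*(-8))*(16*(-1)))*(-6) = -64*(-16)*(-6) = 1024*(-6) = -6144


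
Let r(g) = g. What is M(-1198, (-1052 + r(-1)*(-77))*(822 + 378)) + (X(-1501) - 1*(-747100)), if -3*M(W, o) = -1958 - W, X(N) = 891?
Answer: 2244733/3 ≈ 7.4824e+5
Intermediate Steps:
M(W, o) = 1958/3 + W/3 (M(W, o) = -(-1958 - W)/3 = 1958/3 + W/3)
M(-1198, (-1052 + r(-1)*(-77))*(822 + 378)) + (X(-1501) - 1*(-747100)) = (1958/3 + (⅓)*(-1198)) + (891 - 1*(-747100)) = (1958/3 - 1198/3) + (891 + 747100) = 760/3 + 747991 = 2244733/3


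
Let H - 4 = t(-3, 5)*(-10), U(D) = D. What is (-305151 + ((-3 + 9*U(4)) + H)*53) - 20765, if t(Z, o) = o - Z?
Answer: -328195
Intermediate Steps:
H = -76 (H = 4 + (5 - 1*(-3))*(-10) = 4 + (5 + 3)*(-10) = 4 + 8*(-10) = 4 - 80 = -76)
(-305151 + ((-3 + 9*U(4)) + H)*53) - 20765 = (-305151 + ((-3 + 9*4) - 76)*53) - 20765 = (-305151 + ((-3 + 36) - 76)*53) - 20765 = (-305151 + (33 - 76)*53) - 20765 = (-305151 - 43*53) - 20765 = (-305151 - 2279) - 20765 = -307430 - 20765 = -328195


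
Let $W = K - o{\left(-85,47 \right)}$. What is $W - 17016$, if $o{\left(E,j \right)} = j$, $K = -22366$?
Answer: $-39429$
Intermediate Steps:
$W = -22413$ ($W = -22366 - 47 = -22413$)
$W - 17016 = -22413 - 17016 = -39429$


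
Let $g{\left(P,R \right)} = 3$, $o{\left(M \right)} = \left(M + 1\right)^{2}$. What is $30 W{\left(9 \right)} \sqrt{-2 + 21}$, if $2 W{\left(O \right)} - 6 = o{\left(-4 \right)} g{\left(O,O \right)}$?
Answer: $495 \sqrt{19} \approx 2157.7$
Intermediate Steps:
$o{\left(M \right)} = \left(1 + M\right)^{2}$
$W{\left(O \right)} = \frac{33}{2}$ ($W{\left(O \right)} = 3 + \frac{\left(1 - 4\right)^{2} \cdot 3}{2} = 3 + \frac{\left(-3\right)^{2} \cdot 3}{2} = 3 + \frac{9 \cdot 3}{2} = 3 + \frac{1}{2} \cdot 27 = 3 + \frac{27}{2} = \frac{33}{2}$)
$30 W{\left(9 \right)} \sqrt{-2 + 21} = 30 \cdot \frac{33}{2} \sqrt{-2 + 21} = 495 \sqrt{19}$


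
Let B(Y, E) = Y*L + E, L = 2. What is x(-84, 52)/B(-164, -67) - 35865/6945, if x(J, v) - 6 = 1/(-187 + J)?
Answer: -51339394/9912367 ≈ -5.1793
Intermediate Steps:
B(Y, E) = E + 2*Y (B(Y, E) = Y*2 + E = 2*Y + E = E + 2*Y)
x(J, v) = 6 + 1/(-187 + J)
x(-84, 52)/B(-164, -67) - 35865/6945 = ((-1121 + 6*(-84))/(-187 - 84))/(-67 + 2*(-164)) - 35865/6945 = ((-1121 - 504)/(-271))/(-67 - 328) - 35865*1/6945 = -1/271*(-1625)/(-395) - 2391/463 = (1625/271)*(-1/395) - 2391/463 = -325/21409 - 2391/463 = -51339394/9912367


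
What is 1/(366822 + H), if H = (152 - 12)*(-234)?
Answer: 1/334062 ≈ 2.9935e-6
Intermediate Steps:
H = -32760 (H = 140*(-234) = -32760)
1/(366822 + H) = 1/(366822 - 32760) = 1/334062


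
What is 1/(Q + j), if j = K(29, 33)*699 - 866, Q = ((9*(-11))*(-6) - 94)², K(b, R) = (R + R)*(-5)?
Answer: 1/18464 ≈ 5.4159e-5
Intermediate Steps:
K(b, R) = -10*R (K(b, R) = (2*R)*(-5) = -10*R)
Q = 250000 (Q = (-99*(-6) - 94)² = (594 - 94)² = 500² = 250000)
j = -231536 (j = -10*33*699 - 866 = -330*699 - 866 = -230670 - 866 = -231536)
1/(Q + j) = 1/(250000 - 231536) = 1/18464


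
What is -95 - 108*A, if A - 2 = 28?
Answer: -3335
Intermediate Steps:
A = 30 (A = 2 + 28 = 30)
-95 - 108*A = -95 - 108*30 = -95 - 3240 = -3335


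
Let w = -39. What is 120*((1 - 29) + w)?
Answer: -8040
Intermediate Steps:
120*((1 - 29) + w) = 120*((1 - 29) - 39) = 120*(-28 - 39) = 120*(-67) = -8040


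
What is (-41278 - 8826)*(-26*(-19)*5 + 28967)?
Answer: -1575119448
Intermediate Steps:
(-41278 - 8826)*(-26*(-19)*5 + 28967) = -50104*(494*5 + 28967) = -50104*(2470 + 28967) = -50104*31437 = -1575119448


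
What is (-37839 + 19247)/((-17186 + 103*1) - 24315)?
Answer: 1328/2957 ≈ 0.44910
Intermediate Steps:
(-37839 + 19247)/((-17186 + 103*1) - 24315) = -18592/((-17186 + 103) - 24315) = -18592/(-17083 - 24315) = -18592/(-41398) = -18592*(-1/41398) = 1328/2957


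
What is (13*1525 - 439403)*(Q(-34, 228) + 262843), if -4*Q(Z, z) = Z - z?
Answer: -110310622613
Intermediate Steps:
Q(Z, z) = -Z/4 + z/4 (Q(Z, z) = -(Z - z)/4 = -Z/4 + z/4)
(13*1525 - 439403)*(Q(-34, 228) + 262843) = (13*1525 - 439403)*((-¼*(-34) + (¼)*228) + 262843) = (19825 - 439403)*((17/2 + 57) + 262843) = -419578*(131/2 + 262843) = -419578*525817/2 = -110310622613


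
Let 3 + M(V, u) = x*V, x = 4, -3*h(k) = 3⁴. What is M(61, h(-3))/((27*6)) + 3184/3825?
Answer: 159737/68850 ≈ 2.3201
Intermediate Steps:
h(k) = -27 (h(k) = -⅓*3⁴ = -⅓*81 = -27)
M(V, u) = -3 + 4*V
M(61, h(-3))/((27*6)) + 3184/3825 = (-3 + 4*61)/((27*6)) + 3184/3825 = (-3 + 244)/162 + 3184*(1/3825) = 241*(1/162) + 3184/3825 = 241/162 + 3184/3825 = 159737/68850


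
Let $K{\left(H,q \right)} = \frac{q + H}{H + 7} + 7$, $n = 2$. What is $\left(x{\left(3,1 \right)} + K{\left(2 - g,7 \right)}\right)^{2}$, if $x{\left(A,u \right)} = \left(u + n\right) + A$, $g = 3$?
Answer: $196$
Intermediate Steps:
$K{\left(H,q \right)} = 7 + \frac{H + q}{7 + H}$ ($K{\left(H,q \right)} = \frac{H + q}{7 + H} + 7 = 7 + \frac{H + q}{7 + H}$)
$x{\left(A,u \right)} = 2 + A + u$ ($x{\left(A,u \right)} = \left(u + 2\right) + A = \left(2 + u\right) + A = 2 + A + u$)
$\left(x{\left(3,1 \right)} + K{\left(2 - g,7 \right)}\right)^{2} = \left(\left(2 + 3 + 1\right) + \frac{49 + 7 + 8 \left(2 - 3\right)}{7 + \left(2 - 3\right)}\right)^{2} = \left(6 + \frac{49 + 7 + 8 \left(2 - 3\right)}{7 + \left(2 - 3\right)}\right)^{2} = \left(6 + \frac{49 + 7 + 8 \left(-1\right)}{7 - 1}\right)^{2} = \left(6 + \frac{49 + 7 - 8}{6}\right)^{2} = \left(6 + \frac{1}{6} \cdot 48\right)^{2} = \left(6 + 8\right)^{2} = 14^{2} = 196$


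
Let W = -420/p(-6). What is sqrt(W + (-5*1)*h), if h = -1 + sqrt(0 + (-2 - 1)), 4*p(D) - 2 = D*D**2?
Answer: sqrt(147125 - 57245*I*sqrt(3))/107 ≈ 3.7648 - 1.1502*I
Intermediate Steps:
p(D) = 1/2 + D**3/4 (p(D) = 1/2 + (D*D**2)/4 = 1/2 + D**3/4)
h = -1 + I*sqrt(3) (h = -1 + sqrt(0 - 3) = -1 + sqrt(-3) = -1 + I*sqrt(3) ≈ -1.0 + 1.732*I)
W = 840/107 (W = -420/(1/2 + (1/4)*(-6)**3) = -420/(1/2 + (1/4)*(-216)) = -420/(1/2 - 54) = -420/(-107/2) = -420*(-2/107) = 840/107 ≈ 7.8505)
sqrt(W + (-5*1)*h) = sqrt(840/107 + (-5*1)*(-1 + I*sqrt(3))) = sqrt(840/107 - 5*(-1 + I*sqrt(3))) = sqrt(840/107 + (5 - 5*I*sqrt(3))) = sqrt(1375/107 - 5*I*sqrt(3))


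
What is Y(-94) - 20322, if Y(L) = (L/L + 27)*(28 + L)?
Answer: -22170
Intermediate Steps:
Y(L) = 784 + 28*L (Y(L) = (1 + 27)*(28 + L) = 28*(28 + L) = 784 + 28*L)
Y(-94) - 20322 = (784 + 28*(-94)) - 20322 = (784 - 2632) - 20322 = -1848 - 20322 = -22170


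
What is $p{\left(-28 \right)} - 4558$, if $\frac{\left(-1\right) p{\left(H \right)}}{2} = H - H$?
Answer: $-4558$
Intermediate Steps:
$p{\left(H \right)} = 0$ ($p{\left(H \right)} = - 2 \left(H - H\right) = \left(-2\right) 0 = 0$)
$p{\left(-28 \right)} - 4558 = 0 - 4558 = -4558$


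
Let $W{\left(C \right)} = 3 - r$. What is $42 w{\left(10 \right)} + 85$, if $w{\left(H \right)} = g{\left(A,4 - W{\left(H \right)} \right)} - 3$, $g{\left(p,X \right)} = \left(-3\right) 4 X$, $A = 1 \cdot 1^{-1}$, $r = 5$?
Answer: $-3065$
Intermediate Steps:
$W{\left(C \right)} = -2$ ($W{\left(C \right)} = 3 - 5 = -2$)
$A = 1$ ($A = 1 \cdot 1 = 1$)
$g{\left(p,X \right)} = - 12 X$
$w{\left(H \right)} = -75$ ($w{\left(H \right)} = - 12 \left(4 - -2\right) - 3 = - 12 \left(4 + 2\right) - 3 = \left(-12\right) 6 - 3 = -72 - 3 = -75$)
$42 w{\left(10 \right)} + 85 = 42 \left(-75\right) + 85 = -3150 + 85 = -3065$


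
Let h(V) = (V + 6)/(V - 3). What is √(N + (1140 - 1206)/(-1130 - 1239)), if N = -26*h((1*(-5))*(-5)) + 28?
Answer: I*√5845789411/26059 ≈ 2.934*I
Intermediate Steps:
h(V) = (6 + V)/(-3 + V)
N = -95/11 (N = -26*(6 + (1*(-5))*(-5))/(-3 + (1*(-5))*(-5)) + 28 = -26*(6 - 5*(-5))/(-3 - 5*(-5)) + 28 = -26*(6 + 25)/(-3 + 25) + 28 = -26*31/22 + 28 = -403/11 + 28 = -95/11 ≈ -8.6364)
√(N + (1140 - 1206)/(-1130 - 1239)) = √(-95/11 + (1140 - 1206)/(-1130 - 1239)) = √(-95/11 - 66/(-2369)) = √(-95/11 - 66*(-1/2369)) = √(-95/11 + 66/2369) = √(-224329/26059) = I*√5845789411/26059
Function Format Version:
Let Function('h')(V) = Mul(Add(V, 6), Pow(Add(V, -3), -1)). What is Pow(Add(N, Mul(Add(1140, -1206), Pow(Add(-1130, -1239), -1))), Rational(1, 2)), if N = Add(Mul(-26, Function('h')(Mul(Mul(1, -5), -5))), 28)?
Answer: Mul(Rational(1, 26059), I, Pow(5845789411, Rational(1, 2))) ≈ Mul(2.9340, I)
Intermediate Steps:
Function('h')(V) = Mul(Pow(Add(-3, V), -1), Add(6, V)) (Function('h')(V) = Mul(Add(6, V), Pow(Add(-3, V), -1)) = Mul(Pow(Add(-3, V), -1), Add(6, V)))
N = Rational(-95, 11) (N = Add(Mul(-26, Mul(Pow(Add(-3, Mul(Mul(1, -5), -5)), -1), Add(6, Mul(Mul(1, -5), -5)))), 28) = Add(Mul(-26, Mul(Pow(Add(-3, Mul(-5, -5)), -1), Add(6, Mul(-5, -5)))), 28) = Add(Mul(-26, Mul(Pow(Add(-3, 25), -1), Add(6, 25))), 28) = Add(Mul(-26, Mul(Pow(22, -1), 31)), 28) = Add(Mul(-26, Mul(Rational(1, 22), 31)), 28) = Add(Mul(-26, Rational(31, 22)), 28) = Add(Rational(-403, 11), 28) = Rational(-95, 11) ≈ -8.6364)
Pow(Add(N, Mul(Add(1140, -1206), Pow(Add(-1130, -1239), -1))), Rational(1, 2)) = Pow(Add(Rational(-95, 11), Mul(Add(1140, -1206), Pow(Add(-1130, -1239), -1))), Rational(1, 2)) = Pow(Add(Rational(-95, 11), Mul(-66, Pow(-2369, -1))), Rational(1, 2)) = Pow(Add(Rational(-95, 11), Mul(-66, Rational(-1, 2369))), Rational(1, 2)) = Pow(Add(Rational(-95, 11), Rational(66, 2369)), Rational(1, 2)) = Pow(Rational(-224329, 26059), Rational(1, 2)) = Mul(Rational(1, 26059), I, Pow(5845789411, Rational(1, 2)))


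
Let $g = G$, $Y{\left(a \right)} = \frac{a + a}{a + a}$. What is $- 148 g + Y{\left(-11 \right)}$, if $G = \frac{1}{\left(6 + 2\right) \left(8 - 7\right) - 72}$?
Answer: $\frac{53}{16} \approx 3.3125$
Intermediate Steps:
$Y{\left(a \right)} = 1$ ($Y{\left(a \right)} = \frac{2 a}{2 a} = 2 a \frac{1}{2 a} = 1$)
$G = - \frac{1}{64}$ ($G = \frac{1}{8 \left(8 - 7\right) - 72} = \frac{1}{8 \cdot 1 - 72} = \frac{1}{8 - 72} = \frac{1}{-64} = - \frac{1}{64} \approx -0.015625$)
$g = - \frac{1}{64} \approx -0.015625$
$- 148 g + Y{\left(-11 \right)} = \left(-148\right) \left(- \frac{1}{64}\right) + 1 = \frac{37}{16} + 1 = \frac{53}{16}$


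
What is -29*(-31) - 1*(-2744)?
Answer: 3643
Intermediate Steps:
-29*(-31) - 1*(-2744) = 899 + 2744 = 3643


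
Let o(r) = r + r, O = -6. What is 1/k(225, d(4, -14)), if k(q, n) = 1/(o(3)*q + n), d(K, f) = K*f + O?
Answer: 1288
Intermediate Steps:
d(K, f) = -6 + K*f (d(K, f) = K*f - 6 = -6 + K*f)
o(r) = 2*r
k(q, n) = 1/(n + 6*q) (k(q, n) = 1/((2*3)*q + n) = 1/(6*q + n) = 1/(n + 6*q))
1/k(225, d(4, -14)) = 1/(1/((-6 + 4*(-14)) + 6*225)) = 1/(1/((-6 - 56) + 1350)) = 1/(1/(-62 + 1350)) = 1/(1/1288) = 1288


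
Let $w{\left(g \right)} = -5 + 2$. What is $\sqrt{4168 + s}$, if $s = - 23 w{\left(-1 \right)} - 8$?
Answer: $\sqrt{4229} \approx 65.031$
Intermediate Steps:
$w{\left(g \right)} = -3$
$s = 61$ ($s = \left(-23\right) \left(-3\right) - 8 = 69 - 8 = 61$)
$\sqrt{4168 + s} = \sqrt{4168 + 61} = \sqrt{4229}$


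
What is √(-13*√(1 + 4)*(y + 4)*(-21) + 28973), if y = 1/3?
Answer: √(28973 + 1183*√5) ≈ 177.82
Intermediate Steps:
y = ⅓ ≈ 0.33333
√(-13*√(1 + 4)*(y + 4)*(-21) + 28973) = √(-13*√(1 + 4)*(⅓ + 4)*(-21) + 28973) = √(-13*√5*13/3*(-21) + 28973) = √(-169*√5/3*(-21) + 28973) = √(1183*√5 + 28973) = √(28973 + 1183*√5)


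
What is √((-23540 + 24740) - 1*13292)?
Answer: 2*I*√3023 ≈ 109.96*I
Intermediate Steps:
√((-23540 + 24740) - 1*13292) = √(1200 - 13292) = √(-12092) = 2*I*√3023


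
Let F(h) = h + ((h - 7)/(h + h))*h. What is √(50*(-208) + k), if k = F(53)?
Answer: 2*I*√2581 ≈ 101.61*I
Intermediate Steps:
F(h) = -7/2 + 3*h/2 (F(h) = h + ((-7 + h)/((2*h)))*h = h + ((-7 + h)*(1/(2*h)))*h = h + ((-7 + h)/(2*h))*h = h + (-7/2 + h/2) = -7/2 + 3*h/2)
k = 76 (k = -7/2 + (3/2)*53 = -7/2 + 159/2 = 76)
√(50*(-208) + k) = √(50*(-208) + 76) = √(-10400 + 76) = √(-10324) = 2*I*√2581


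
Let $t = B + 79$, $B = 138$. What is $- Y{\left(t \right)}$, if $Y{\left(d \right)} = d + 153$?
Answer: $-370$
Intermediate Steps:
$t = 217$ ($t = 138 + 79 = 217$)
$Y{\left(d \right)} = 153 + d$
$- Y{\left(t \right)} = - (153 + 217) = \left(-1\right) 370 = -370$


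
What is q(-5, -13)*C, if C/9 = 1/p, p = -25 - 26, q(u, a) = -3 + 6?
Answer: -9/17 ≈ -0.52941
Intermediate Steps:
q(u, a) = 3
p = -51
C = -3/17 (C = 9/(-51) = 9*(-1/51) = -3/17 ≈ -0.17647)
q(-5, -13)*C = 3*(-3/17) = -9/17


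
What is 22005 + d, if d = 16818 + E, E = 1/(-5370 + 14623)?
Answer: 359229220/9253 ≈ 38823.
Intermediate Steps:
E = 1/9253 ≈ 0.00010807
d = 155616955/9253 (d = 16818 + 1/9253 = 155616955/9253 ≈ 16818.)
22005 + d = 22005 + 155616955/9253 = 359229220/9253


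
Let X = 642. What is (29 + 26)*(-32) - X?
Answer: -2402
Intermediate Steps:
(29 + 26)*(-32) - X = (29 + 26)*(-32) - 1*642 = 55*(-32) - 642 = -1760 - 642 = -2402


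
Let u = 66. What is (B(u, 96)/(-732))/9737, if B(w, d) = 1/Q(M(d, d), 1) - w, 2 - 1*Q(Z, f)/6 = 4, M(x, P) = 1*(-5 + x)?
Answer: 1/107856 ≈ 9.2716e-6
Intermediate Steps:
M(x, P) = -5 + x
Q(Z, f) = -12 (Q(Z, f) = 12 - 6*4 = 12 - 24 = -12)
B(w, d) = -1/12 - w (B(w, d) = 1/(-12) - w = -1/12 - w)
(B(u, 96)/(-732))/9737 = ((-1/12 - 1*66)/(-732))/9737 = ((-1/12 - 66)*(-1/732))*(1/9737) = -793/12*(-1/732)*(1/9737) = (13/144)*(1/9737) = 1/107856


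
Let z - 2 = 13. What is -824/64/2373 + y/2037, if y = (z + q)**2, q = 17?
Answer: 43605/87688 ≈ 0.49727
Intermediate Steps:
z = 15 (z = 2 + 13 = 15)
y = 1024 (y = (15 + 17)**2 = 32**2 = 1024)
-824/64/2373 + y/2037 = -824/64/2373 + 1024/2037 = -824*1/64*(1/2373) + 1024*(1/2037) = -103/8*1/2373 + 1024/2037 = -103/18984 + 1024/2037 = 43605/87688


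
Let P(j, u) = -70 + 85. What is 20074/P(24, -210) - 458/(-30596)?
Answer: 307095487/229470 ≈ 1338.3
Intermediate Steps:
P(j, u) = 15
20074/P(24, -210) - 458/(-30596) = 20074/15 - 458/(-30596) = 20074*(1/15) - 458*(-1/30596) = 20074/15 + 229/15298 = 307095487/229470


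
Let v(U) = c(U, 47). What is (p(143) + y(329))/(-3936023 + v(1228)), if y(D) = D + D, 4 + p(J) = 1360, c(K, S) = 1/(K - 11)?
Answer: -1225519/2395069995 ≈ -0.00051168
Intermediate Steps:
c(K, S) = 1/(-11 + K)
v(U) = 1/(-11 + U)
p(J) = 1356 (p(J) = -4 + 1360 = 1356)
y(D) = 2*D
(p(143) + y(329))/(-3936023 + v(1228)) = (1356 + 2*329)/(-3936023 + 1/(-11 + 1228)) = (1356 + 658)/(-3936023 + 1/1217) = 2014/(-3936023 + 1/1217) = 2014/(-4790139990/1217) = 2014*(-1217/4790139990) = -1225519/2395069995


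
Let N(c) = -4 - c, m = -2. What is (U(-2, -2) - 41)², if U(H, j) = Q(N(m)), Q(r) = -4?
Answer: 2025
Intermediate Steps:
U(H, j) = -4
(U(-2, -2) - 41)² = (-4 - 41)² = (-45)² = 2025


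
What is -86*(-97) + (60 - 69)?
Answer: 8333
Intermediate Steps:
-86*(-97) + (60 - 69) = 8342 - 9 = 8333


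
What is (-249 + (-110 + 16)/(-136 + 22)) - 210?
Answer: -26116/57 ≈ -458.18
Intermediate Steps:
(-249 + (-110 + 16)/(-136 + 22)) - 210 = (-249 - 94/(-114)) - 210 = (-249 - 94*(-1/114)) - 210 = (-249 + 47/57) - 210 = -14146/57 - 210 = -26116/57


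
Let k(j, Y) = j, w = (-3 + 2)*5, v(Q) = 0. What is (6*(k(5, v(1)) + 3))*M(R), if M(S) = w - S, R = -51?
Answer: 2208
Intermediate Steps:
w = -5 (w = -1*5 = -5)
M(S) = -5 - S
(6*(k(5, v(1)) + 3))*M(R) = (6*(5 + 3))*(-5 - 1*(-51)) = (6*8)*(-5 + 51) = 48*46 = 2208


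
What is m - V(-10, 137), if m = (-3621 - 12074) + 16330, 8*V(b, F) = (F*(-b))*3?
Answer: 485/4 ≈ 121.25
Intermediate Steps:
V(b, F) = -3*F*b/8 (V(b, F) = ((F*(-b))*3)/8 = (-F*b*3)/8 = (-3*F*b)/8 = -3*F*b/8)
m = 635 (m = -15695 + 16330 = 635)
m - V(-10, 137) = 635 - (-3)*137*(-10)/8 = 635 - 1*2055/4 = 635 - 2055/4 = 485/4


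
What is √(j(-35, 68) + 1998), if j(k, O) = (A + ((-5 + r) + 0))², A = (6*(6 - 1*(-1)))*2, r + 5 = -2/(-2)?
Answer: 33*√7 ≈ 87.310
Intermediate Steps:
r = -4 (r = -5 - 2/(-2) = -5 - 2*(-½) = -5 + 1 = -4)
A = 84 (A = (6*(6 + 1))*2 = (6*7)*2 = 42*2 = 84)
j(k, O) = 5625 (j(k, O) = (84 + ((-5 - 4) + 0))² = (84 + (-9 + 0))² = (84 - 9)² = 75² = 5625)
√(j(-35, 68) + 1998) = √(5625 + 1998) = √7623 = 33*√7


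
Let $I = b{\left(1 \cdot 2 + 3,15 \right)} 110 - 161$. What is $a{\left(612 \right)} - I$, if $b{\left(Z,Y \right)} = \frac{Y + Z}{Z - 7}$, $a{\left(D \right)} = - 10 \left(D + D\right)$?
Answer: $-10979$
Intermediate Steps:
$a{\left(D \right)} = - 20 D$ ($a{\left(D \right)} = - 10 \cdot 2 D = - 20 D$)
$b{\left(Z,Y \right)} = \frac{Y + Z}{-7 + Z}$
$I = -1261$ ($I = \frac{15 + \left(1 \cdot 2 + 3\right)}{-7 + \left(1 \cdot 2 + 3\right)} 110 - 161 = \frac{15 + \left(2 + 3\right)}{-7 + \left(2 + 3\right)} 110 - 161 = \frac{15 + 5}{-7 + 5} \cdot 110 - 161 = \frac{1}{-2} \cdot 20 \cdot 110 - 161 = \left(- \frac{1}{2}\right) 20 \cdot 110 - 161 = \left(-10\right) 110 - 161 = -1100 - 161 = -1261$)
$a{\left(612 \right)} - I = \left(-20\right) 612 - -1261 = -12240 + 1261 = -10979$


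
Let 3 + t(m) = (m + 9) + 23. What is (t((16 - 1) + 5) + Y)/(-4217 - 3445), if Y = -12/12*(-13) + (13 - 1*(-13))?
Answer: -44/3831 ≈ -0.011485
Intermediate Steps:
Y = 39 (Y = -12*1/12*(-13) + (13 + 13) = -1*(-13) + 26 = 13 + 26 = 39)
t(m) = 29 + m (t(m) = -3 + ((m + 9) + 23) = -3 + ((9 + m) + 23) = -3 + (32 + m) = 29 + m)
(t((16 - 1) + 5) + Y)/(-4217 - 3445) = ((29 + ((16 - 1) + 5)) + 39)/(-4217 - 3445) = ((29 + (15 + 5)) + 39)/(-7662) = ((29 + 20) + 39)*(-1/7662) = (49 + 39)*(-1/7662) = 88*(-1/7662) = -44/3831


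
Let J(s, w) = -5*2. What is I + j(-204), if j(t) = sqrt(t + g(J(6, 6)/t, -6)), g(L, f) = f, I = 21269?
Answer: 21269 + I*sqrt(210) ≈ 21269.0 + 14.491*I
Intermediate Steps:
J(s, w) = -10
j(t) = sqrt(-6 + t) (j(t) = sqrt(t - 6) = sqrt(-6 + t))
I + j(-204) = 21269 + sqrt(-6 - 204) = 21269 + sqrt(-210) = 21269 + I*sqrt(210)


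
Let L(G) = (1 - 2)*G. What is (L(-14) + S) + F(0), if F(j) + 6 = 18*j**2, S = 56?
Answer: 64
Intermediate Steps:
F(j) = -6 + 18*j**2
L(G) = -G
(L(-14) + S) + F(0) = (-1*(-14) + 56) + (-6 + 18*0**2) = (14 + 56) + (-6 + 18*0) = 70 + (-6 + 0) = 70 - 6 = 64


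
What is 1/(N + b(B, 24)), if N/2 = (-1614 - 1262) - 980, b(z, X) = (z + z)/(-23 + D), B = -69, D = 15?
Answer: -4/30779 ≈ -0.00012996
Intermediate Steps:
b(z, X) = -z/4 (b(z, X) = (z + z)/(-23 + 15) = (2*z)/(-8) = (2*z)*(-1/8) = -z/4)
N = -7712 (N = 2*((-1614 - 1262) - 980) = 2*(-2876 - 980) = 2*(-3856) = -7712)
1/(N + b(B, 24)) = 1/(-7712 - 1/4*(-69)) = 1/(-7712 + 69/4) = 1/(-30779/4) = -4/30779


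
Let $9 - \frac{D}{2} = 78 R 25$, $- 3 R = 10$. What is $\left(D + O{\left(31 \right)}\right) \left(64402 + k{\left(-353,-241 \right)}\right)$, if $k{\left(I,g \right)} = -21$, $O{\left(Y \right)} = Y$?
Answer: $840107669$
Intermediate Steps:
$R = - \frac{10}{3}$ ($R = \left(- \frac{1}{3}\right) 10 = - \frac{10}{3} \approx -3.3333$)
$D = 13018$ ($D = 18 - 2 \cdot 78 \left(- \frac{10}{3}\right) 25 = 18 - 2 \left(\left(-260\right) 25\right) = 18 - -13000 = 18 + 13000 = 13018$)
$\left(D + O{\left(31 \right)}\right) \left(64402 + k{\left(-353,-241 \right)}\right) = \left(13018 + 31\right) \left(64402 - 21\right) = 13049 \cdot 64381 = 840107669$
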